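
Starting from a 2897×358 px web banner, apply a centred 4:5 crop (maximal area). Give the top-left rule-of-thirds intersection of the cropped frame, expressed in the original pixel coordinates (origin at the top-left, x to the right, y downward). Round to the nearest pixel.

(1401, 119)

2897/358 > 4/5, so the 4:5 crop keeps the full height 358 and trims width to 358 × 4/5 = 286.40 px.
Left offset = (2897 − 286.40)/2 = 1305.30 px; top offset = 0.
Top-left is one-third across and one-third down within the crop:
x = 1305.30 + 1 × 286.40/3 ≈ 1401; y = 0.00 + 1 × 358.00/3 ≈ 119.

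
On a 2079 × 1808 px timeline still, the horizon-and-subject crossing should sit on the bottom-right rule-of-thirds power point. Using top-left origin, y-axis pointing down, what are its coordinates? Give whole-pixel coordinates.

x = 1386 px, y = 1205 px

The bottom-right point sits two-thirds of the way across and two-thirds of the way down.
x = 2 × 2079/3 ≈ 1386; y = 2 × 1808/3 ≈ 1205.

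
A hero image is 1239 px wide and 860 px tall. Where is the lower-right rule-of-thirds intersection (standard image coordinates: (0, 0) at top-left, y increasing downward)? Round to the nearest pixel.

The lower-right point sits two-thirds of the way across and two-thirds of the way down.
x = 2 × 1239/3 ≈ 826; y = 2 × 860/3 ≈ 573.

(826, 573)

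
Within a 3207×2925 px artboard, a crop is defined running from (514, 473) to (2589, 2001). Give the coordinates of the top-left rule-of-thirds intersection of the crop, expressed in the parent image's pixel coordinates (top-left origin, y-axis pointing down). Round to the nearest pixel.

Crop width = 2589 − 514 = 2075 px; one third is 691.67 px.
Crop height = 2001 − 473 = 1528 px; one third is 509.33 px.
The top-left point is one-third across and one-third down within the crop:
x = 514 + 1 × 691.67 ≈ 1206; y = 473 + 1 × 509.33 ≈ 982.

(1206, 982)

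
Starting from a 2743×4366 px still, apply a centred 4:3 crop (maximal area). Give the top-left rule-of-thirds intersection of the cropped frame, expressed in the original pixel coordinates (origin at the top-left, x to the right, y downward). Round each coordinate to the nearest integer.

2743/4366 < 4/3, so the 4:3 crop keeps the full width 2743 and trims height to 2743 × 3/4 = 2057.25 px.
Top offset = (4366 − 2057.25)/2 = 1154.38 px; left offset = 0.
Top-left is one-third across and one-third down within the crop:
x = 0.00 + 1 × 2743.00/3 ≈ 914; y = 1154.38 + 1 × 2057.25/3 ≈ 1840.

(914, 1840)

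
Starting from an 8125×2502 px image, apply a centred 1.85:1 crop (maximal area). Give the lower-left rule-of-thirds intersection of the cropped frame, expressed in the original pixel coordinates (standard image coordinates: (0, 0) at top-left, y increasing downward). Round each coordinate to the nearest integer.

x = 3291 px, y = 1668 px

8125/2502 > 1.85/1, so the 1.85:1 crop keeps the full height 2502 and trims width to 2502 × 1.85/1 = 4628.70 px.
Left offset = (8125 − 4628.70)/2 = 1748.15 px; top offset = 0.
Lower-left is one-third across and two-thirds down within the crop:
x = 1748.15 + 1 × 4628.70/3 ≈ 3291; y = 0.00 + 2 × 2502.00/3 ≈ 1668.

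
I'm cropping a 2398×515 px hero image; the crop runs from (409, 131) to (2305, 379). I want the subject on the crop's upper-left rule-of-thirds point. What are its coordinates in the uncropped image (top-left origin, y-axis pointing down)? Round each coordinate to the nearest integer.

Crop width = 2305 − 409 = 1896 px; one third is 632.00 px.
Crop height = 379 − 131 = 248 px; one third is 82.67 px.
The upper-left point is one-third across and one-third down within the crop:
x = 409 + 1 × 632.00 ≈ 1041; y = 131 + 1 × 82.67 ≈ 214.

(1041, 214)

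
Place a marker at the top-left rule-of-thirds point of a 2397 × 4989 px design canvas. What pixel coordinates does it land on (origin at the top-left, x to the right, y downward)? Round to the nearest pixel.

x = 799 px, y = 1663 px

The top-left point sits one-third of the way across and one-third of the way down.
x = 1 × 2397/3 ≈ 799; y = 1 × 4989/3 ≈ 1663.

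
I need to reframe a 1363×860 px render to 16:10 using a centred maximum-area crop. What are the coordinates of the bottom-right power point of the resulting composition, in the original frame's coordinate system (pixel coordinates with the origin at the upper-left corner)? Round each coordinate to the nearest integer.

1363/860 < 16/10, so the 16:10 crop keeps the full width 1363 and trims height to 1363 × 10/16 = 851.88 px.
Top offset = (860 − 851.88)/2 = 4.06 px; left offset = 0.
Bottom-right is two-thirds across and two-thirds down within the crop:
x = 0.00 + 2 × 1363.00/3 ≈ 909; y = 4.06 + 2 × 851.88/3 ≈ 572.

x = 909 px, y = 572 px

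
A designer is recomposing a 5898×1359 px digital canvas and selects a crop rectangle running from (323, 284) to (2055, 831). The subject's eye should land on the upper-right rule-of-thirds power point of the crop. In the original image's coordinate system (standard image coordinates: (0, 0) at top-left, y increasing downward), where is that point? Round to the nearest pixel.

x = 1478 px, y = 466 px

Crop width = 2055 − 323 = 1732 px; one third is 577.33 px.
Crop height = 831 − 284 = 547 px; one third is 182.33 px.
The upper-right point is two-thirds across and one-third down within the crop:
x = 323 + 2 × 577.33 ≈ 1478; y = 284 + 1 × 182.33 ≈ 466.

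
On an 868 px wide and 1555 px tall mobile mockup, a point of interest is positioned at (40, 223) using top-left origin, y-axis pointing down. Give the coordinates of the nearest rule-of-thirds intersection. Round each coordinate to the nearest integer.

Third lines: x ∈ {289, 579}, y ∈ {518, 1037}.
40 is closer to x = 289; 223 is closer to y = 518.
So the nearest intersection is the upper-left power point.

x = 289 px, y = 518 px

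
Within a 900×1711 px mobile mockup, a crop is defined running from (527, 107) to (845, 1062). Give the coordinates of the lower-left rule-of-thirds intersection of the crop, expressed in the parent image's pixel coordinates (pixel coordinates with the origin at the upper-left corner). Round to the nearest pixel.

Crop width = 845 − 527 = 318 px; one third is 106.00 px.
Crop height = 1062 − 107 = 955 px; one third is 318.33 px.
The lower-left point is one-third across and two-thirds down within the crop:
x = 527 + 1 × 106.00 ≈ 633; y = 107 + 2 × 318.33 ≈ 744.

(633, 744)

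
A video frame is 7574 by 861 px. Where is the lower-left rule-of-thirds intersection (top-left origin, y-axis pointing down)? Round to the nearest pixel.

x = 2525 px, y = 574 px

The lower-left point sits one-third of the way across and two-thirds of the way down.
x = 1 × 7574/3 ≈ 2525; y = 2 × 861/3 ≈ 574.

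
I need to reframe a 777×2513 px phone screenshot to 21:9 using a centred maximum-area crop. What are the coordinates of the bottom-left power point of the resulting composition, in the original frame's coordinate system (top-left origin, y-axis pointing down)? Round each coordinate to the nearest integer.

777/2513 < 21/9, so the 21:9 crop keeps the full width 777 and trims height to 777 × 9/21 = 333.00 px.
Top offset = (2513 − 333.00)/2 = 1090.00 px; left offset = 0.
Bottom-left is one-third across and two-thirds down within the crop:
x = 0.00 + 1 × 777.00/3 ≈ 259; y = 1090.00 + 2 × 333.00/3 ≈ 1312.

(259, 1312)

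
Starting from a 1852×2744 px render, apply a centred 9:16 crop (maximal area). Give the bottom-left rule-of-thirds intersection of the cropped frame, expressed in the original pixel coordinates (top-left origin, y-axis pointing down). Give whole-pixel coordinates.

1852/2744 > 9/16, so the 9:16 crop keeps the full height 2744 and trims width to 2744 × 9/16 = 1543.50 px.
Left offset = (1852 − 1543.50)/2 = 154.25 px; top offset = 0.
Bottom-left is one-third across and two-thirds down within the crop:
x = 154.25 + 1 × 1543.50/3 ≈ 669; y = 0.00 + 2 × 2744.00/3 ≈ 1829.

(669, 1829)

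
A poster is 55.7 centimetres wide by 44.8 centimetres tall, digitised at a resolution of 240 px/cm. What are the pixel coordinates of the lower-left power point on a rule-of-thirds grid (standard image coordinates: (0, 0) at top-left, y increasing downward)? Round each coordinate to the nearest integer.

In pixels the canvas is 55.7 × 240 = 13368 wide and 44.8 × 240 = 10752 tall.
The lower-left point is one-third across and two-thirds down:
x = 1 × 13368/3 ≈ 4456; y = 2 × 10752/3 ≈ 7168.

(4456, 7168)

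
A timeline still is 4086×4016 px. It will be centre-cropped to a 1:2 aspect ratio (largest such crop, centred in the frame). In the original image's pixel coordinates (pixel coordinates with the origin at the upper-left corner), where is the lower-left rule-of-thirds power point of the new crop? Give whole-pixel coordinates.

4086/4016 > 1/2, so the 1:2 crop keeps the full height 4016 and trims width to 4016 × 1/2 = 2008.00 px.
Left offset = (4086 − 2008.00)/2 = 1039.00 px; top offset = 0.
Lower-left is one-third across and two-thirds down within the crop:
x = 1039.00 + 1 × 2008.00/3 ≈ 1708; y = 0.00 + 2 × 4016.00/3 ≈ 2677.

(1708, 2677)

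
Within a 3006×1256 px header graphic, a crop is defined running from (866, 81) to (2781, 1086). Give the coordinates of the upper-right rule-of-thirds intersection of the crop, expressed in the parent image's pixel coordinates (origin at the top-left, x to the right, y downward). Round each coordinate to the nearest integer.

(2143, 416)

Crop width = 2781 − 866 = 1915 px; one third is 638.33 px.
Crop height = 1086 − 81 = 1005 px; one third is 335.00 px.
The upper-right point is two-thirds across and one-third down within the crop:
x = 866 + 2 × 638.33 ≈ 2143; y = 81 + 1 × 335.00 ≈ 416.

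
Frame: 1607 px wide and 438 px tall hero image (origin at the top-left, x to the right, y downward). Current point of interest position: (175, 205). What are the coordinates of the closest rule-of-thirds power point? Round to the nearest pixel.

Third lines: x ∈ {536, 1071}, y ∈ {146, 292}.
175 is closer to x = 536; 205 is closer to y = 146.
So the nearest intersection is the upper-left power point.

(536, 146)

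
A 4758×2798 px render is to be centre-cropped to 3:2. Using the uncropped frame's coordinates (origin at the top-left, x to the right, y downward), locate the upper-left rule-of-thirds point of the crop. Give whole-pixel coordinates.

x = 1680 px, y = 933 px

4758/2798 > 3/2, so the 3:2 crop keeps the full height 2798 and trims width to 2798 × 3/2 = 4197.00 px.
Left offset = (4758 − 4197.00)/2 = 280.50 px; top offset = 0.
Upper-left is one-third across and one-third down within the crop:
x = 280.50 + 1 × 4197.00/3 ≈ 1680; y = 0.00 + 1 × 2798.00/3 ≈ 933.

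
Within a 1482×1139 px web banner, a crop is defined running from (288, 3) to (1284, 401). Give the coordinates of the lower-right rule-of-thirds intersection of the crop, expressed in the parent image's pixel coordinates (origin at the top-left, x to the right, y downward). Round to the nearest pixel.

(952, 268)

Crop width = 1284 − 288 = 996 px; one third is 332.00 px.
Crop height = 401 − 3 = 398 px; one third is 132.67 px.
The lower-right point is two-thirds across and two-thirds down within the crop:
x = 288 + 2 × 332.00 ≈ 952; y = 3 + 2 × 132.67 ≈ 268.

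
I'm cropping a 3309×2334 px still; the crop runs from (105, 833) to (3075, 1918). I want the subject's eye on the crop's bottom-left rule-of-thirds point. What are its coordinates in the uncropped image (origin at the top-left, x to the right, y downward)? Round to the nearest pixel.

Crop width = 3075 − 105 = 2970 px; one third is 990.00 px.
Crop height = 1918 − 833 = 1085 px; one third is 361.67 px.
The bottom-left point is one-third across and two-thirds down within the crop:
x = 105 + 1 × 990.00 ≈ 1095; y = 833 + 2 × 361.67 ≈ 1556.

(1095, 1556)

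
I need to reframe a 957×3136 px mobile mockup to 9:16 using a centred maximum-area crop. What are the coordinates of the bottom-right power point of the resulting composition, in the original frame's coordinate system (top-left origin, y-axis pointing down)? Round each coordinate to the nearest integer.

957/3136 < 9/16, so the 9:16 crop keeps the full width 957 and trims height to 957 × 16/9 = 1701.33 px.
Top offset = (3136 − 1701.33)/2 = 717.33 px; left offset = 0.
Bottom-right is two-thirds across and two-thirds down within the crop:
x = 0.00 + 2 × 957.00/3 ≈ 638; y = 717.33 + 2 × 1701.33/3 ≈ 1852.

x = 638 px, y = 1852 px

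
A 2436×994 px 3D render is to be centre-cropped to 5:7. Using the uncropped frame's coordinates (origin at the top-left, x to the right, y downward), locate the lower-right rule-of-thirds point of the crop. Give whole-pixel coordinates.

(1336, 663)

2436/994 > 5/7, so the 5:7 crop keeps the full height 994 and trims width to 994 × 5/7 = 710.00 px.
Left offset = (2436 − 710.00)/2 = 863.00 px; top offset = 0.
Lower-right is two-thirds across and two-thirds down within the crop:
x = 863.00 + 2 × 710.00/3 ≈ 1336; y = 0.00 + 2 × 994.00/3 ≈ 663.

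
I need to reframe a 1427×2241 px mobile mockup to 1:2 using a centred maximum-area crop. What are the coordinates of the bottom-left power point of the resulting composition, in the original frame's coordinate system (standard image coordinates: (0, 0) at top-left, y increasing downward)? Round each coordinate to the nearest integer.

x = 527 px, y = 1494 px

1427/2241 > 1/2, so the 1:2 crop keeps the full height 2241 and trims width to 2241 × 1/2 = 1120.50 px.
Left offset = (1427 − 1120.50)/2 = 153.25 px; top offset = 0.
Bottom-left is one-third across and two-thirds down within the crop:
x = 153.25 + 1 × 1120.50/3 ≈ 527; y = 0.00 + 2 × 2241.00/3 ≈ 1494.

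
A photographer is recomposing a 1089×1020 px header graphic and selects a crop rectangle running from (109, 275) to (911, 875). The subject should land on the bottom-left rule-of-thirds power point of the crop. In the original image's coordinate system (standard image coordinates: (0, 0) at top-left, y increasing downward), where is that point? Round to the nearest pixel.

(376, 675)

Crop width = 911 − 109 = 802 px; one third is 267.33 px.
Crop height = 875 − 275 = 600 px; one third is 200.00 px.
The bottom-left point is one-third across and two-thirds down within the crop:
x = 109 + 1 × 267.33 ≈ 376; y = 275 + 2 × 200.00 ≈ 675.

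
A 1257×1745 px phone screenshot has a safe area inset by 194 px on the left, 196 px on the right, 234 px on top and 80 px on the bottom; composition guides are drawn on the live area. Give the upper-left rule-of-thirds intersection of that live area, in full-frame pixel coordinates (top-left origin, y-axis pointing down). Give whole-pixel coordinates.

Content width = 1257 − 194 − 196 = 867 px; content height = 1745 − 234 − 80 = 1431 px.
Upper-left is one-third across and one-third down within the live area.
x = 194 + 1 × 867/3 = 194 + 289.00 ≈ 483
y = 234 + 1 × 1431/3 = 234 + 477.00 ≈ 711

x = 483 px, y = 711 px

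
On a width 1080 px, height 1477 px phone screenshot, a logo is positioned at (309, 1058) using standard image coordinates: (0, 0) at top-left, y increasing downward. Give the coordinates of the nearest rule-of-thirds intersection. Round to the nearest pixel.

Third lines: x ∈ {360, 720}, y ∈ {492, 985}.
309 is closer to x = 360; 1058 is closer to y = 985.
So the nearest intersection is the lower-left power point.

x = 360 px, y = 985 px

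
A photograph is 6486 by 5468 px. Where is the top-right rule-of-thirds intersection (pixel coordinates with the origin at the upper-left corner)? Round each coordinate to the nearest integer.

The top-right point sits two-thirds of the way across and one-third of the way down.
x = 2 × 6486/3 ≈ 4324; y = 1 × 5468/3 ≈ 1823.

x = 4324 px, y = 1823 px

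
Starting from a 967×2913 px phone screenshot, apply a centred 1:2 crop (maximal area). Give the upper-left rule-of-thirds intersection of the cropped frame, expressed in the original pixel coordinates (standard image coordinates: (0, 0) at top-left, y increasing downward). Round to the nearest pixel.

x = 322 px, y = 1134 px

967/2913 < 1/2, so the 1:2 crop keeps the full width 967 and trims height to 967 × 2/1 = 1934.00 px.
Top offset = (2913 − 1934.00)/2 = 489.50 px; left offset = 0.
Upper-left is one-third across and one-third down within the crop:
x = 0.00 + 1 × 967.00/3 ≈ 322; y = 489.50 + 1 × 1934.00/3 ≈ 1134.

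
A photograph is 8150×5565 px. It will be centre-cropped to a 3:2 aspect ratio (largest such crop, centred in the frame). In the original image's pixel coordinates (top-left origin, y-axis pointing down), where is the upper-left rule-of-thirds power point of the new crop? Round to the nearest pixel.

(2717, 1877)

8150/5565 < 3/2, so the 3:2 crop keeps the full width 8150 and trims height to 8150 × 2/3 = 5433.33 px.
Top offset = (5565 − 5433.33)/2 = 65.83 px; left offset = 0.
Upper-left is one-third across and one-third down within the crop:
x = 0.00 + 1 × 8150.00/3 ≈ 2717; y = 65.83 + 1 × 5433.33/3 ≈ 1877.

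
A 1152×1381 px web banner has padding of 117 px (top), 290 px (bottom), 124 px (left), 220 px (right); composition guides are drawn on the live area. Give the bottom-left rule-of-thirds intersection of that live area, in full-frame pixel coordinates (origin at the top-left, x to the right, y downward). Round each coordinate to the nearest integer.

(393, 766)

Content width = 1152 − 124 − 220 = 808 px; content height = 1381 − 117 − 290 = 974 px.
Bottom-left is one-third across and two-thirds down within the live area.
x = 124 + 1 × 808/3 = 124 + 269.33 ≈ 393
y = 117 + 2 × 974/3 = 117 + 649.33 ≈ 766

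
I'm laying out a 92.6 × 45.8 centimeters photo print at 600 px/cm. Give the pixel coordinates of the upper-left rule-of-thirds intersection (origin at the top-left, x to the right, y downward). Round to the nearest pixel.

In pixels the canvas is 92.6 × 600 = 55560 wide and 45.8 × 600 = 27480 tall.
The upper-left point is one-third across and one-third down:
x = 1 × 55560/3 ≈ 18520; y = 1 × 27480/3 ≈ 9160.

(18520, 9160)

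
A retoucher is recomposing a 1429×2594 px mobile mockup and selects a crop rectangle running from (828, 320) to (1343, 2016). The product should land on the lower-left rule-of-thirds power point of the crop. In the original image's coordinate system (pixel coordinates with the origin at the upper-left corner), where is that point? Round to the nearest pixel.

(1000, 1451)

Crop width = 1343 − 828 = 515 px; one third is 171.67 px.
Crop height = 2016 − 320 = 1696 px; one third is 565.33 px.
The lower-left point is one-third across and two-thirds down within the crop:
x = 828 + 1 × 171.67 ≈ 1000; y = 320 + 2 × 565.33 ≈ 1451.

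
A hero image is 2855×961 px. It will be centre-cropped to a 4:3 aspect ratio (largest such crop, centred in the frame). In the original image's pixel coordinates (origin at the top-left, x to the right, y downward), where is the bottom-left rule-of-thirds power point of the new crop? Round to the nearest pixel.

x = 1214 px, y = 641 px

2855/961 > 4/3, so the 4:3 crop keeps the full height 961 and trims width to 961 × 4/3 = 1281.33 px.
Left offset = (2855 − 1281.33)/2 = 786.83 px; top offset = 0.
Bottom-left is one-third across and two-thirds down within the crop:
x = 786.83 + 1 × 1281.33/3 ≈ 1214; y = 0.00 + 2 × 961.00/3 ≈ 641.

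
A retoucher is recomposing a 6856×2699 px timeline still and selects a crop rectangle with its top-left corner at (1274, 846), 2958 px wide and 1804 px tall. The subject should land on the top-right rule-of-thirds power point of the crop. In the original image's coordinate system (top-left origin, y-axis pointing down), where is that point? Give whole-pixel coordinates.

x = 3246 px, y = 1447 px

One third of the crop width 2958 is 986.00 px.
One third of the crop height 1804 is 601.33 px.
The top-right point is two-thirds across and one-third down within the crop:
x = 1274 + 2 × 986.00 ≈ 3246; y = 846 + 1 × 601.33 ≈ 1447.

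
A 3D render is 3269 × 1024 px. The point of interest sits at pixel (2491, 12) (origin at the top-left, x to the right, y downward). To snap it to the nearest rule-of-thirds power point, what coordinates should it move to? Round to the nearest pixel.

x = 2179 px, y = 341 px

Third lines: x ∈ {1090, 2179}, y ∈ {341, 683}.
2491 is closer to x = 2179; 12 is closer to y = 341.
So the nearest intersection is the upper-right power point.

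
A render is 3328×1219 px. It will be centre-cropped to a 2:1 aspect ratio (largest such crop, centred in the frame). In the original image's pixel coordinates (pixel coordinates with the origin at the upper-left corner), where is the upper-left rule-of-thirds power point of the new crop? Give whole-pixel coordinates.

3328/1219 > 2/1, so the 2:1 crop keeps the full height 1219 and trims width to 1219 × 2/1 = 2438.00 px.
Left offset = (3328 − 2438.00)/2 = 445.00 px; top offset = 0.
Upper-left is one-third across and one-third down within the crop:
x = 445.00 + 1 × 2438.00/3 ≈ 1258; y = 0.00 + 1 × 1219.00/3 ≈ 406.

(1258, 406)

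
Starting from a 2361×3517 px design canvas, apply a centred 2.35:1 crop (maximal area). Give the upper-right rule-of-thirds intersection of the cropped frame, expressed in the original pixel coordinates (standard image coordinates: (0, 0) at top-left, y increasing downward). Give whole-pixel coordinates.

x = 1574 px, y = 1591 px

2361/3517 < 2.35/1, so the 2.35:1 crop keeps the full width 2361 and trims height to 2361 × 1/2.35 = 1004.68 px.
Top offset = (3517 − 1004.68)/2 = 1256.16 px; left offset = 0.
Upper-right is two-thirds across and one-third down within the crop:
x = 0.00 + 2 × 2361.00/3 ≈ 1574; y = 1256.16 + 1 × 1004.68/3 ≈ 1591.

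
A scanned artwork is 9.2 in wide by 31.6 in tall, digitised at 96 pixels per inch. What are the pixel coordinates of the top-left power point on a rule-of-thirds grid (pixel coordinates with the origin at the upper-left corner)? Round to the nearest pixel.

x = 294 px, y = 1011 px

In pixels the canvas is 9.2 × 96 = 883.2 wide and 31.6 × 96 = 3033.6 tall.
The top-left point is one-third across and one-third down:
x = 1 × 883.2/3 ≈ 294; y = 1 × 3033.6/3 ≈ 1011.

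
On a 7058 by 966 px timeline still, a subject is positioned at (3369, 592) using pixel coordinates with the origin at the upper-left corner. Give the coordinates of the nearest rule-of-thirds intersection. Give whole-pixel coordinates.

Third lines: x ∈ {2353, 4705}, y ∈ {322, 644}.
3369 is closer to x = 2353; 592 is closer to y = 644.
So the nearest intersection is the lower-left power point.

(2353, 644)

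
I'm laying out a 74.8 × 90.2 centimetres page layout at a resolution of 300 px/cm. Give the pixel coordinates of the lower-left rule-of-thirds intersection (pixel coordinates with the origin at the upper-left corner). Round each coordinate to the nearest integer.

In pixels the canvas is 74.8 × 300 = 22440 wide and 90.2 × 300 = 27060 tall.
The lower-left point is one-third across and two-thirds down:
x = 1 × 22440/3 ≈ 7480; y = 2 × 27060/3 ≈ 18040.

(7480, 18040)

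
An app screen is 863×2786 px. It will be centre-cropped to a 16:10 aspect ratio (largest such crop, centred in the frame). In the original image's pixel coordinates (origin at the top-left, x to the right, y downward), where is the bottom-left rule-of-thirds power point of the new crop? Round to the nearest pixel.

x = 288 px, y = 1483 px

863/2786 < 16/10, so the 16:10 crop keeps the full width 863 and trims height to 863 × 10/16 = 539.38 px.
Top offset = (2786 − 539.38)/2 = 1123.31 px; left offset = 0.
Bottom-left is one-third across and two-thirds down within the crop:
x = 0.00 + 1 × 863.00/3 ≈ 288; y = 1123.31 + 2 × 539.38/3 ≈ 1483.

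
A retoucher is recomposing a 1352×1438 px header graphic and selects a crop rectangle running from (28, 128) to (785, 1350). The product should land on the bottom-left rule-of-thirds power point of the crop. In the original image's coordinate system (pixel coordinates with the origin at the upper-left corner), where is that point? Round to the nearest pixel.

x = 280 px, y = 943 px

Crop width = 785 − 28 = 757 px; one third is 252.33 px.
Crop height = 1350 − 128 = 1222 px; one third is 407.33 px.
The bottom-left point is one-third across and two-thirds down within the crop:
x = 28 + 1 × 252.33 ≈ 280; y = 128 + 2 × 407.33 ≈ 943.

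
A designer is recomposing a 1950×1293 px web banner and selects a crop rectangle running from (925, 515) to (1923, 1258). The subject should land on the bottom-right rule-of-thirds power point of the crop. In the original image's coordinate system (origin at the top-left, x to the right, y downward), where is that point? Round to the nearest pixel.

Crop width = 1923 − 925 = 998 px; one third is 332.67 px.
Crop height = 1258 − 515 = 743 px; one third is 247.67 px.
The bottom-right point is two-thirds across and two-thirds down within the crop:
x = 925 + 2 × 332.67 ≈ 1590; y = 515 + 2 × 247.67 ≈ 1010.

(1590, 1010)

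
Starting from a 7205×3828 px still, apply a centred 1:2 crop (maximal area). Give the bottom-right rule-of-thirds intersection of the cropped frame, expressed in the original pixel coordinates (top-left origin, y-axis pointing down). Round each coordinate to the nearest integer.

x = 3922 px, y = 2552 px

7205/3828 > 1/2, so the 1:2 crop keeps the full height 3828 and trims width to 3828 × 1/2 = 1914.00 px.
Left offset = (7205 − 1914.00)/2 = 2645.50 px; top offset = 0.
Bottom-right is two-thirds across and two-thirds down within the crop:
x = 2645.50 + 2 × 1914.00/3 ≈ 3922; y = 0.00 + 2 × 3828.00/3 ≈ 2552.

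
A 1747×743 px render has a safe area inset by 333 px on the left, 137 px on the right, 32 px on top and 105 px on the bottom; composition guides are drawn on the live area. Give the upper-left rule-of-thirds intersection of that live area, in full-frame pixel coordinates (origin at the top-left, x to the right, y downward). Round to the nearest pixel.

(759, 234)

Content width = 1747 − 333 − 137 = 1277 px; content height = 743 − 32 − 105 = 606 px.
Upper-left is one-third across and one-third down within the live area.
x = 333 + 1 × 1277/3 = 333 + 425.67 ≈ 759
y = 32 + 1 × 606/3 = 32 + 202.00 ≈ 234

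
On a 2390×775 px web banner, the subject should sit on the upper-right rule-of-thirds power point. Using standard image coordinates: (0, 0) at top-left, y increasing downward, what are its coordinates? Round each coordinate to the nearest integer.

The upper-right point sits two-thirds of the way across and one-third of the way down.
x = 2 × 2390/3 ≈ 1593; y = 1 × 775/3 ≈ 258.

(1593, 258)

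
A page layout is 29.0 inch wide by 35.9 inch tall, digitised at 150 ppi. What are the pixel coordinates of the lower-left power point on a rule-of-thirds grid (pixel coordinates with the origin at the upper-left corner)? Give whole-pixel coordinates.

(1450, 3590)

In pixels the canvas is 29.0 × 150 = 4350 wide and 35.9 × 150 = 5385 tall.
The lower-left point is one-third across and two-thirds down:
x = 1 × 4350/3 ≈ 1450; y = 2 × 5385/3 ≈ 3590.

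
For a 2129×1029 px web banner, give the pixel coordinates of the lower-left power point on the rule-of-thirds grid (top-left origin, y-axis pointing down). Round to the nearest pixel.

The lower-left point sits one-third of the way across and two-thirds of the way down.
x = 1 × 2129/3 ≈ 710; y = 2 × 1029/3 ≈ 686.

x = 710 px, y = 686 px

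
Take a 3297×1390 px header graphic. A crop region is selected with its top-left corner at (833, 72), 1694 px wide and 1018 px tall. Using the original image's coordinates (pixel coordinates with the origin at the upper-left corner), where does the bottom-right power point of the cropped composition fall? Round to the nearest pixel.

x = 1962 px, y = 751 px

One third of the crop width 1694 is 564.67 px.
One third of the crop height 1018 is 339.33 px.
The bottom-right point is two-thirds across and two-thirds down within the crop:
x = 833 + 2 × 564.67 ≈ 1962; y = 72 + 2 × 339.33 ≈ 751.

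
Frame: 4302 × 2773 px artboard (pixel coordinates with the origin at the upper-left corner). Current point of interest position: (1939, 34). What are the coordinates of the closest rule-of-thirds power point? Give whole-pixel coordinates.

(1434, 924)

Third lines: x ∈ {1434, 2868}, y ∈ {924, 1849}.
1939 is closer to x = 1434; 34 is closer to y = 924.
So the nearest intersection is the upper-left power point.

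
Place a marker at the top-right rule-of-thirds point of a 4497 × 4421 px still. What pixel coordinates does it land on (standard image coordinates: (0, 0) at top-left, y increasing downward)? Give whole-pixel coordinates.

The top-right point sits two-thirds of the way across and one-third of the way down.
x = 2 × 4497/3 ≈ 2998; y = 1 × 4421/3 ≈ 1474.

(2998, 1474)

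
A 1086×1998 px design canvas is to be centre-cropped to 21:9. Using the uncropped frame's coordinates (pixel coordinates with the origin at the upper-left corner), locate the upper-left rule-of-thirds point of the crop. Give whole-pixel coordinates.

x = 362 px, y = 921 px

1086/1998 < 21/9, so the 21:9 crop keeps the full width 1086 and trims height to 1086 × 9/21 = 465.43 px.
Top offset = (1998 − 465.43)/2 = 766.29 px; left offset = 0.
Upper-left is one-third across and one-third down within the crop:
x = 0.00 + 1 × 1086.00/3 ≈ 362; y = 766.29 + 1 × 465.43/3 ≈ 921.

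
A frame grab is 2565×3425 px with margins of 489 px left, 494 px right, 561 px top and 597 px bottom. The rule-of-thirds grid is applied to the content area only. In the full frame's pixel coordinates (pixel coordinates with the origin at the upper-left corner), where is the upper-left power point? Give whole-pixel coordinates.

(1016, 1317)

Content width = 2565 − 489 − 494 = 1582 px; content height = 3425 − 561 − 597 = 2267 px.
Upper-left is one-third across and one-third down within the content area.
x = 489 + 1 × 1582/3 = 489 + 527.33 ≈ 1016
y = 561 + 1 × 2267/3 = 561 + 755.67 ≈ 1317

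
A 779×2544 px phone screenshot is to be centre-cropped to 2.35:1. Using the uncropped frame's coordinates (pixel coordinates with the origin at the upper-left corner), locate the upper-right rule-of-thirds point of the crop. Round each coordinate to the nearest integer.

x = 519 px, y = 1217 px

779/2544 < 2.35/1, so the 2.35:1 crop keeps the full width 779 and trims height to 779 × 1/2.35 = 331.49 px.
Top offset = (2544 − 331.49)/2 = 1106.26 px; left offset = 0.
Upper-right is two-thirds across and one-third down within the crop:
x = 0.00 + 2 × 779.00/3 ≈ 519; y = 1106.26 + 1 × 331.49/3 ≈ 1217.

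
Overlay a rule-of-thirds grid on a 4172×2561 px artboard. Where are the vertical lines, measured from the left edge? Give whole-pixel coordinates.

4172 / 3 = 1390.67, so the vertical lines sit at one and two thirds of 4172.

x = 1391 px and x = 2781 px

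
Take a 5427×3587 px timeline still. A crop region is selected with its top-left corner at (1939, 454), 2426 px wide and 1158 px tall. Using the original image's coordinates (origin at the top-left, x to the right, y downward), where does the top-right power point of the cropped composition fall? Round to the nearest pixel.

(3556, 840)

One third of the crop width 2426 is 808.67 px.
One third of the crop height 1158 is 386.00 px.
The top-right point is two-thirds across and one-third down within the crop:
x = 1939 + 2 × 808.67 ≈ 3556; y = 454 + 1 × 386.00 ≈ 840.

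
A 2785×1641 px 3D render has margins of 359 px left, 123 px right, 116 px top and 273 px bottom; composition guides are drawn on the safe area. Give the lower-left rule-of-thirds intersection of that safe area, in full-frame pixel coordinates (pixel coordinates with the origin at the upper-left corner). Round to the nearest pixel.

Content width = 2785 − 359 − 123 = 2303 px; content height = 1641 − 116 − 273 = 1252 px.
Lower-left is one-third across and two-thirds down within the safe area.
x = 359 + 1 × 2303/3 = 359 + 767.67 ≈ 1127
y = 116 + 2 × 1252/3 = 116 + 834.67 ≈ 951

(1127, 951)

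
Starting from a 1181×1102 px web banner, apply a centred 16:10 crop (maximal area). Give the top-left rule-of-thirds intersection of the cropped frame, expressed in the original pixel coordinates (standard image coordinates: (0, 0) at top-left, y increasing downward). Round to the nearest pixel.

1181/1102 < 16/10, so the 16:10 crop keeps the full width 1181 and trims height to 1181 × 10/16 = 738.12 px.
Top offset = (1102 − 738.12)/2 = 181.94 px; left offset = 0.
Top-left is one-third across and one-third down within the crop:
x = 0.00 + 1 × 1181.00/3 ≈ 394; y = 181.94 + 1 × 738.12/3 ≈ 428.

x = 394 px, y = 428 px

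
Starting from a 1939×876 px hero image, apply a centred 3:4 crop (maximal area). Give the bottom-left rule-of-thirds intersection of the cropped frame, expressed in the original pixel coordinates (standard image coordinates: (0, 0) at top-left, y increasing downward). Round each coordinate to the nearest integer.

x = 860 px, y = 584 px

1939/876 > 3/4, so the 3:4 crop keeps the full height 876 and trims width to 876 × 3/4 = 657.00 px.
Left offset = (1939 − 657.00)/2 = 641.00 px; top offset = 0.
Bottom-left is one-third across and two-thirds down within the crop:
x = 641.00 + 1 × 657.00/3 ≈ 860; y = 0.00 + 2 × 876.00/3 ≈ 584.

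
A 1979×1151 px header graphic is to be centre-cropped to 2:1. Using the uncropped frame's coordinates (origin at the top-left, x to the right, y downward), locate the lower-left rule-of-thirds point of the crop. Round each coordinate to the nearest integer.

x = 660 px, y = 740 px

1979/1151 < 2/1, so the 2:1 crop keeps the full width 1979 and trims height to 1979 × 1/2 = 989.50 px.
Top offset = (1151 − 989.50)/2 = 80.75 px; left offset = 0.
Lower-left is one-third across and two-thirds down within the crop:
x = 0.00 + 1 × 1979.00/3 ≈ 660; y = 80.75 + 2 × 989.50/3 ≈ 740.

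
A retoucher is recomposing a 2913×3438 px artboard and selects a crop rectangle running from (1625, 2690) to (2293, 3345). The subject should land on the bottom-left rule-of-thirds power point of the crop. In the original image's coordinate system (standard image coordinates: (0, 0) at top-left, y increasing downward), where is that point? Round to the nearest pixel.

Crop width = 2293 − 1625 = 668 px; one third is 222.67 px.
Crop height = 3345 − 2690 = 655 px; one third is 218.33 px.
The bottom-left point is one-third across and two-thirds down within the crop:
x = 1625 + 1 × 222.67 ≈ 1848; y = 2690 + 2 × 218.33 ≈ 3127.

x = 1848 px, y = 3127 px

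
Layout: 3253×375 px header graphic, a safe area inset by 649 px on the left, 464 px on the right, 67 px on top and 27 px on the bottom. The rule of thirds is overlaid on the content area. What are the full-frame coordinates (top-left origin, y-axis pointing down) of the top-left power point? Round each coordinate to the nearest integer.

(1362, 161)

Content width = 3253 − 649 − 464 = 2140 px; content height = 375 − 67 − 27 = 281 px.
Top-left is one-third across and one-third down within the content area.
x = 649 + 1 × 2140/3 = 649 + 713.33 ≈ 1362
y = 67 + 1 × 281/3 = 67 + 93.67 ≈ 161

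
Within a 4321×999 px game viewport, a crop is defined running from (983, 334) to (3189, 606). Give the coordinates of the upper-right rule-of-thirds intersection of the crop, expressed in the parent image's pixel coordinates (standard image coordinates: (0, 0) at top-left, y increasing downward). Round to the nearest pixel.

Crop width = 3189 − 983 = 2206 px; one third is 735.33 px.
Crop height = 606 − 334 = 272 px; one third is 90.67 px.
The upper-right point is two-thirds across and one-third down within the crop:
x = 983 + 2 × 735.33 ≈ 2454; y = 334 + 1 × 90.67 ≈ 425.

(2454, 425)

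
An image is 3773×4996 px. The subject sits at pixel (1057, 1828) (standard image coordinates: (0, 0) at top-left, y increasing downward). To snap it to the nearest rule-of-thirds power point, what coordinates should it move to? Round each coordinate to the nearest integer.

Third lines: x ∈ {1258, 2515}, y ∈ {1665, 3331}.
1057 is closer to x = 1258; 1828 is closer to y = 1665.
So the nearest intersection is the upper-left power point.

x = 1258 px, y = 1665 px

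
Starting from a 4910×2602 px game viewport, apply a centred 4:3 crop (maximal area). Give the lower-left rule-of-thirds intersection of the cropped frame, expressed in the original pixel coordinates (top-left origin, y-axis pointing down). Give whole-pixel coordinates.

x = 1877 px, y = 1735 px

4910/2602 > 4/3, so the 4:3 crop keeps the full height 2602 and trims width to 2602 × 4/3 = 3469.33 px.
Left offset = (4910 − 3469.33)/2 = 720.33 px; top offset = 0.
Lower-left is one-third across and two-thirds down within the crop:
x = 720.33 + 1 × 3469.33/3 ≈ 1877; y = 0.00 + 2 × 2602.00/3 ≈ 1735.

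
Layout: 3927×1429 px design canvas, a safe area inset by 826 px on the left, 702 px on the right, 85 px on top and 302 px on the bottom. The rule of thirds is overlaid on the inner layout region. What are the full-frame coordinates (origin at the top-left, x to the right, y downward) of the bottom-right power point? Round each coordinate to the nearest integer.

x = 2425 px, y = 780 px

Content width = 3927 − 826 − 702 = 2399 px; content height = 1429 − 85 − 302 = 1042 px.
Bottom-right is two-thirds across and two-thirds down within the inner layout region.
x = 826 + 2 × 2399/3 = 826 + 1599.33 ≈ 2425
y = 85 + 2 × 1042/3 = 85 + 694.67 ≈ 780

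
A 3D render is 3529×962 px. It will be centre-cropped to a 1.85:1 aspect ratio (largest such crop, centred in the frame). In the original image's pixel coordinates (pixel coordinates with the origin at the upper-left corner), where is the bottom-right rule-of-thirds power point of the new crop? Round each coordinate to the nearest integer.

x = 2061 px, y = 641 px

3529/962 > 1.85/1, so the 1.85:1 crop keeps the full height 962 and trims width to 962 × 1.85/1 = 1779.70 px.
Left offset = (3529 − 1779.70)/2 = 874.65 px; top offset = 0.
Bottom-right is two-thirds across and two-thirds down within the crop:
x = 874.65 + 2 × 1779.70/3 ≈ 2061; y = 0.00 + 2 × 962.00/3 ≈ 641.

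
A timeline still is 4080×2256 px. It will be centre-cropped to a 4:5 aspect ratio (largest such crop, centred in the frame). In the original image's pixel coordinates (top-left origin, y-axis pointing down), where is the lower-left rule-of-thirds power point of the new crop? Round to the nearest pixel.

4080/2256 > 4/5, so the 4:5 crop keeps the full height 2256 and trims width to 2256 × 4/5 = 1804.80 px.
Left offset = (4080 − 1804.80)/2 = 1137.60 px; top offset = 0.
Lower-left is one-third across and two-thirds down within the crop:
x = 1137.60 + 1 × 1804.80/3 ≈ 1739; y = 0.00 + 2 × 2256.00/3 ≈ 1504.

x = 1739 px, y = 1504 px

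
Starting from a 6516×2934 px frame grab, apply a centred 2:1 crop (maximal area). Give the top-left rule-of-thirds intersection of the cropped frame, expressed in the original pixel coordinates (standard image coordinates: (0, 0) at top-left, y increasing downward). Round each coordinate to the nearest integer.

6516/2934 > 2/1, so the 2:1 crop keeps the full height 2934 and trims width to 2934 × 2/1 = 5868.00 px.
Left offset = (6516 − 5868.00)/2 = 324.00 px; top offset = 0.
Top-left is one-third across and one-third down within the crop:
x = 324.00 + 1 × 5868.00/3 ≈ 2280; y = 0.00 + 1 × 2934.00/3 ≈ 978.

(2280, 978)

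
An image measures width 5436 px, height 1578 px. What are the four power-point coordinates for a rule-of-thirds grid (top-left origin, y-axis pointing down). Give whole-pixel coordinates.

(1812, 526), (3624, 526), (1812, 1052), (3624, 1052)

One third of 5436 is 1812; one third of 1578 is 526.
Vertical third lines at x = 1812 and x = 3624; horizontal third lines at y = 526 and y = 1052.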